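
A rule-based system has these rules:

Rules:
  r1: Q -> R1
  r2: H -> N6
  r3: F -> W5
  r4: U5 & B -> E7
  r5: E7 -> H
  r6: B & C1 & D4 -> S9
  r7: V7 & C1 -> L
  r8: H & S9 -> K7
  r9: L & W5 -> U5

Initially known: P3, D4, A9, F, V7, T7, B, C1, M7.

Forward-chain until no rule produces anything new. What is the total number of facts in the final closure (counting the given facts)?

17

[1] r3 [F -> W5]; r6 [B & C1 & D4 -> S9]; r7 [V7 & C1 -> L]. ⇒ new: W5, S9, L.
[2] r9 [L & W5 -> U5]. ⇒ new: U5.
[3] r4 [U5 & B -> E7]. ⇒ new: E7.
[4] r5 [E7 -> H]. ⇒ new: H.
[5] r2 [H -> N6]; r8 [H & S9 -> K7]. ⇒ new: N6, K7.
Closure: {A9, B, C1, D4, E7, F, H, K7, L, M7, N6, P3, S9, T7, U5, V7, W5} — 17 facts.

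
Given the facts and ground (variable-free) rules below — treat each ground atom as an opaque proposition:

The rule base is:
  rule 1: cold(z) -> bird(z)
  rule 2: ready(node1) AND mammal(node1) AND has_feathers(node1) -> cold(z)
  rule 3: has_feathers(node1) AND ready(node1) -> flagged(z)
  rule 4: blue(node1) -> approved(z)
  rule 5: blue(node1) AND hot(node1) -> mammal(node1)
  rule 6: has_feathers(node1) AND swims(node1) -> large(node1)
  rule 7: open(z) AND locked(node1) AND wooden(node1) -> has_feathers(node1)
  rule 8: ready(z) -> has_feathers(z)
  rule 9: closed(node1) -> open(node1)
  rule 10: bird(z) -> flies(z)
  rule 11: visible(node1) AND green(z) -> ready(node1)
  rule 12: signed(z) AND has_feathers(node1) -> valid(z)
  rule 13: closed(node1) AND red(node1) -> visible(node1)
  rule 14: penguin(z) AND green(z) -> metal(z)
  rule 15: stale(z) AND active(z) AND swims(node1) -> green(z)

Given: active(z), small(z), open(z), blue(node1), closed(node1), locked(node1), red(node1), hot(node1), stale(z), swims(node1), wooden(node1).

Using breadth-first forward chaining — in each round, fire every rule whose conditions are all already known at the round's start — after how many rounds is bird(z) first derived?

4

[1] rule 4 [blue(node1) -> approved(z)]; rule 5 [blue(node1) AND hot(node1) -> mammal(node1)]; rule 7 [open(z) AND locked(node1) AND wooden(node1) -> has_feathers(node1)]; rule 9 [closed(node1) -> open(node1)]; rule 13 [closed(node1) AND red(node1) -> visible(node1)]; rule 15 [stale(z) AND active(z) AND swims(node1) -> green(z)]. ⇒ new: approved(z), mammal(node1), has_feathers(node1), open(node1), visible(node1), green(z).
[2] rule 6 [has_feathers(node1) AND swims(node1) -> large(node1)]; rule 11 [visible(node1) AND green(z) -> ready(node1)]. ⇒ new: large(node1), ready(node1).
[3] rule 2 [ready(node1) AND mammal(node1) AND has_feathers(node1) -> cold(z)]; rule 3 [has_feathers(node1) AND ready(node1) -> flagged(z)]. ⇒ new: cold(z), flagged(z).
[4] rule 1 [cold(z) -> bird(z)]. ⇒ new: bird(z).
bird(z) first appears in round 4.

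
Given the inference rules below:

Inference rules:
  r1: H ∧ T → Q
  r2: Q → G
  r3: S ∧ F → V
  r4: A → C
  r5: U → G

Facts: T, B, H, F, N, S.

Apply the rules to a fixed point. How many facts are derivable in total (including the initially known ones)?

Round 1 fires r1, r3, giving Q, V.
Round 2 fires r2, giving G.
Closure: {B, F, G, H, N, Q, S, T, V} — 9 facts.

9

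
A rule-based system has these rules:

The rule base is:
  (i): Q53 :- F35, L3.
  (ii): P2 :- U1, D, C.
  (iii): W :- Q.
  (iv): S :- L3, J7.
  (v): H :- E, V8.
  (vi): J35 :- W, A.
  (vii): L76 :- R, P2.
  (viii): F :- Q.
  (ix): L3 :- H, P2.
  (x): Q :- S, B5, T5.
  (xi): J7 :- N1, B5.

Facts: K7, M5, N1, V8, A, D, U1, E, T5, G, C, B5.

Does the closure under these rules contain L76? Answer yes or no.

no

Round 1 — (ii), (v), (xi), derive P2, H, J7.
Round 2 — (ix), derive L3.
Round 3 — (iv), derive S.
Round 4 — (x), derive Q.
Round 5 — (iii), (viii), derive W, F.
Round 6 — (vi), derive J35.
Fixed point reached. L76 is concluded only by (vii); (vii) needs R (never derived).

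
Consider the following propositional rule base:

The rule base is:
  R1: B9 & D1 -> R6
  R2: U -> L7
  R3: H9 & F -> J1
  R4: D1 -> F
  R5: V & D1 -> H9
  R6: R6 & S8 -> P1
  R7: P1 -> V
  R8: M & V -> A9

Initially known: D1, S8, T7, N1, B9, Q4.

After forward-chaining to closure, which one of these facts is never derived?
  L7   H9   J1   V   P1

[1] R1 [B9 & D1 -> R6]; R4 [D1 -> F]. ⇒ new: R6, F.
[2] R6 [R6 & S8 -> P1]. ⇒ new: P1.
[3] R7 [P1 -> V]. ⇒ new: V.
[4] R5 [V & D1 -> H9]. ⇒ new: H9.
[5] R3 [H9 & F -> J1]. ⇒ new: J1.
Derived: J1 (round 5), H9 (round 4), P1 (round 2), V (round 3). L7 never appears in any round.

L7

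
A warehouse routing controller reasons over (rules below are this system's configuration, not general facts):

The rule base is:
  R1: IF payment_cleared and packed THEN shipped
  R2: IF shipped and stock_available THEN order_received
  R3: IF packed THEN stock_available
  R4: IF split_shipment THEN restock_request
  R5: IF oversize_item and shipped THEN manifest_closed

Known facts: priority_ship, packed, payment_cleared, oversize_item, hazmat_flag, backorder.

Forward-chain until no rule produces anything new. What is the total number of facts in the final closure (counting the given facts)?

10

Round 1: R1 [IF payment_cleared and packed THEN shipped]; R3 [IF packed THEN stock_available]. New: shipped, stock_available.
Round 2: R2 [IF shipped and stock_available THEN order_received]; R5 [IF oversize_item and shipped THEN manifest_closed]. New: order_received, manifest_closed.
Closure: {backorder, hazmat_flag, manifest_closed, order_received, oversize_item, packed, payment_cleared, priority_ship, shipped, stock_available} — 10 facts.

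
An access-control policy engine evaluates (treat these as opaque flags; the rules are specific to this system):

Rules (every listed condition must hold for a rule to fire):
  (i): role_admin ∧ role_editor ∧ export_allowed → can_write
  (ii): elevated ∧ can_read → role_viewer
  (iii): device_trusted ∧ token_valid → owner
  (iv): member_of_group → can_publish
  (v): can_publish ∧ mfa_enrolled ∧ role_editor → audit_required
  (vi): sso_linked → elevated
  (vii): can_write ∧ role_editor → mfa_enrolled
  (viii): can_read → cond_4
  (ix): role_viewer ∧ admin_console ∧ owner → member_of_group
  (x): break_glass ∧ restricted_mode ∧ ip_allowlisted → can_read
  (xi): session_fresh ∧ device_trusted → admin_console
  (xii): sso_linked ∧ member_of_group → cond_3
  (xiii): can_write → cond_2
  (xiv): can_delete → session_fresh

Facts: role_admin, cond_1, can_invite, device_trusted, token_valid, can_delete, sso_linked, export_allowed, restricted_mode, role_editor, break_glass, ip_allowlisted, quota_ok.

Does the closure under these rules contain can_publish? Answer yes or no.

yes

Round 1 fires (i), (iii), (vi), (x), (xiv), giving can_write, owner, elevated, can_read, session_fresh.
Round 2 fires (ii), (vii), (viii), (xi), (xiii), giving role_viewer, mfa_enrolled, cond_4, admin_console, cond_2.
Round 3 fires (ix), giving member_of_group.
Round 4 fires (iv), (xii), giving can_publish, cond_3.
Round 5 fires (v), giving audit_required.
can_publish appears in round 4, so it is derivable.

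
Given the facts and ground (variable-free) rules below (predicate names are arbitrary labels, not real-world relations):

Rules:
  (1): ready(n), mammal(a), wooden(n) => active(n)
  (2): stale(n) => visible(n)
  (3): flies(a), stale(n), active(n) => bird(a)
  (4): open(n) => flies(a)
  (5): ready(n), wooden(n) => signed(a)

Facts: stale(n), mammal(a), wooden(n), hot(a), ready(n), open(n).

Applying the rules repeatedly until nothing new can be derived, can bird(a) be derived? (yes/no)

yes

Round 1 fires (1), (2), (4), (5), giving active(n), visible(n), flies(a), signed(a).
Round 2 fires (3), giving bird(a).
bird(a) appears in round 2, so it is derivable.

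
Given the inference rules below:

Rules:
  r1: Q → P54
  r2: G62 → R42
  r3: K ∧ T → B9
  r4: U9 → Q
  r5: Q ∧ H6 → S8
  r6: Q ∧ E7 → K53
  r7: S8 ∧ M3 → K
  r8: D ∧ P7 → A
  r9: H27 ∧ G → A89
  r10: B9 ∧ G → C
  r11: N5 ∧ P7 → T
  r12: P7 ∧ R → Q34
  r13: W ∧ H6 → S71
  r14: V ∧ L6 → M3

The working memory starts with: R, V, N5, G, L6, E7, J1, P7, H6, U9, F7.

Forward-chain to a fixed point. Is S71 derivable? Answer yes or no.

Round 1 — r4, r11, r12, r14, derive Q, T, Q34, M3.
Round 2 — r1, r5, r6, derive P54, S8, K53.
Round 3 — r7, derive K.
Round 4 — r3, derive B9.
Round 5 — r10, derive C.
Fixed point reached. S71 is concluded only by r13; r13 needs W (never derived).

no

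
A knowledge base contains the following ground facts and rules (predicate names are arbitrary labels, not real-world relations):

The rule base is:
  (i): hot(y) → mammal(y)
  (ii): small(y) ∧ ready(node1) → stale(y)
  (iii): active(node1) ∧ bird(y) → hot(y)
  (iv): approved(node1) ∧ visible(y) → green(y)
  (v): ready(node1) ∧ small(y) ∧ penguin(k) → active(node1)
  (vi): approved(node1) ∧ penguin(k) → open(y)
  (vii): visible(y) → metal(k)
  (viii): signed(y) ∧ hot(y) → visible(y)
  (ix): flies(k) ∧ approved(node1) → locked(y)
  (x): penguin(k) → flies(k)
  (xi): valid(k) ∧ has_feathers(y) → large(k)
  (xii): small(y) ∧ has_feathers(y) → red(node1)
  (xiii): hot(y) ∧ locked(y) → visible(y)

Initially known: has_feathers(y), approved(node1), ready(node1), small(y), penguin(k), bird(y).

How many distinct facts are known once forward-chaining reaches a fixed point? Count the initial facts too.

Round 1 fires (ii), (v), (vi), (x), (xii), giving stale(y), active(node1), open(y), flies(k), red(node1).
Round 2 fires (iii), (ix), giving hot(y), locked(y).
Round 3 fires (i), (xiii), giving mammal(y), visible(y).
Round 4 fires (iv), (vii), giving green(y), metal(k).
Closure: {active(node1), approved(node1), bird(y), flies(k), green(y), has_feathers(y), hot(y), locked(y), mammal(y), metal(k), open(y), penguin(k), ready(node1), red(node1), small(y), stale(y), visible(y)} — 17 facts.

17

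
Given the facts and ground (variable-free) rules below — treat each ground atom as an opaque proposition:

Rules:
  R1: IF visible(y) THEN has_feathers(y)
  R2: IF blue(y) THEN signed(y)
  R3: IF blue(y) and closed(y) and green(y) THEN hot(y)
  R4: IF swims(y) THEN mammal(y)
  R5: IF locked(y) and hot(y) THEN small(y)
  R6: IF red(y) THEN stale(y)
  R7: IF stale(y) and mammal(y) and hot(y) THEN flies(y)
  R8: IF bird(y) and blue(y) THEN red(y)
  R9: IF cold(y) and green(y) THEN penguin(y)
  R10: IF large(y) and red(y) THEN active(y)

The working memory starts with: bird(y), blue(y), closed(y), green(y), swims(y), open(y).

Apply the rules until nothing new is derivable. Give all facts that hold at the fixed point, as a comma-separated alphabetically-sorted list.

bird(y), blue(y), closed(y), flies(y), green(y), hot(y), mammal(y), open(y), red(y), signed(y), stale(y), swims(y)

Round 1 — R2, R3, R4, R8, derive signed(y), hot(y), mammal(y), red(y).
Round 2 — R6, derive stale(y).
Round 3 — R7, derive flies(y).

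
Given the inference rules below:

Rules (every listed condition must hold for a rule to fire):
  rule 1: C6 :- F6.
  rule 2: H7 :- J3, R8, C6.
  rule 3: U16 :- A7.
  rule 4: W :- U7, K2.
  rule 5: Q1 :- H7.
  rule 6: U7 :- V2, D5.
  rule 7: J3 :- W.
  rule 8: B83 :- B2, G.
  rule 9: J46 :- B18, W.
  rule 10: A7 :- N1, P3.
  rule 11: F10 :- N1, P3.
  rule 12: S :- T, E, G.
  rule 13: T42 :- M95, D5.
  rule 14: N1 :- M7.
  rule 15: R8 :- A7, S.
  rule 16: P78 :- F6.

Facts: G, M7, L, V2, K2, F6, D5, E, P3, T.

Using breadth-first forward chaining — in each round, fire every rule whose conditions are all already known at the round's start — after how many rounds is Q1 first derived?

5

Round 1 — rule 1, rule 6, rule 12, rule 14, rule 16, derive C6, U7, S, N1, P78.
Round 2 — rule 4, rule 10, rule 11, derive W, A7, F10.
Round 3 — rule 3, rule 7, rule 15, derive U16, J3, R8.
Round 4 — rule 2, derive H7.
Round 5 — rule 5, derive Q1.
Q1 first appears in round 5.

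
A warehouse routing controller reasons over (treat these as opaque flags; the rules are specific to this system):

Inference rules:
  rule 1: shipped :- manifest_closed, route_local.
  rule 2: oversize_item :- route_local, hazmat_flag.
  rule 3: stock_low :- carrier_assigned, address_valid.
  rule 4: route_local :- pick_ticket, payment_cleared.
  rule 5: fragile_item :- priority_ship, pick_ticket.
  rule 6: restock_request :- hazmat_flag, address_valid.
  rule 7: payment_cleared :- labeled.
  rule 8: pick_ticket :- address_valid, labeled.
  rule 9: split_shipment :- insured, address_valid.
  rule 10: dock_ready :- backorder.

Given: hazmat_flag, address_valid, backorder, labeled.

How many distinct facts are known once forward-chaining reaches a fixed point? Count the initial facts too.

10

[1] rule 6 [restock_request :- hazmat_flag, address_valid.]; rule 7 [payment_cleared :- labeled.]; rule 8 [pick_ticket :- address_valid, labeled.]; rule 10 [dock_ready :- backorder.]. ⇒ new: restock_request, payment_cleared, pick_ticket, dock_ready.
[2] rule 4 [route_local :- pick_ticket, payment_cleared.]. ⇒ new: route_local.
[3] rule 2 [oversize_item :- route_local, hazmat_flag.]. ⇒ new: oversize_item.
Closure: {address_valid, backorder, dock_ready, hazmat_flag, labeled, oversize_item, payment_cleared, pick_ticket, restock_request, route_local} — 10 facts.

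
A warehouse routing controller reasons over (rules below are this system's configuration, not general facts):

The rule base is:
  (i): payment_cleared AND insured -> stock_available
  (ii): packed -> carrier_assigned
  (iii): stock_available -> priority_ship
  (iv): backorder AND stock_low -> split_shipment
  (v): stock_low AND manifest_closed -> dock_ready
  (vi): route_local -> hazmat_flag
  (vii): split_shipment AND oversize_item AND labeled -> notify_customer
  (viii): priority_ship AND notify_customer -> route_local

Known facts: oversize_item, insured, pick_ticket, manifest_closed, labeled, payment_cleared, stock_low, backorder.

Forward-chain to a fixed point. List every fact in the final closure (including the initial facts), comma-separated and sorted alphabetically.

backorder, dock_ready, hazmat_flag, insured, labeled, manifest_closed, notify_customer, oversize_item, payment_cleared, pick_ticket, priority_ship, route_local, split_shipment, stock_available, stock_low

Round 1 — (i), (iv), (v), derive stock_available, split_shipment, dock_ready.
Round 2 — (iii), (vii), derive priority_ship, notify_customer.
Round 3 — (viii), derive route_local.
Round 4 — (vi), derive hazmat_flag.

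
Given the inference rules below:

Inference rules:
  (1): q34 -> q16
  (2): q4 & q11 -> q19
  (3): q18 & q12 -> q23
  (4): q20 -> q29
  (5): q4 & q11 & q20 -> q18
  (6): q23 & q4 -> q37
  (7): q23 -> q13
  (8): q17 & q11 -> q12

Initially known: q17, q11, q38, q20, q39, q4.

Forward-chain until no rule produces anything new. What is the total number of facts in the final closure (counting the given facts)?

Round 1 — (2), (4), (5), (8), derive q19, q29, q18, q12.
Round 2 — (3), derive q23.
Round 3 — (6), (7), derive q37, q13.
Closure: {q11, q12, q13, q17, q18, q19, q20, q23, q29, q37, q38, q39, q4} — 13 facts.

13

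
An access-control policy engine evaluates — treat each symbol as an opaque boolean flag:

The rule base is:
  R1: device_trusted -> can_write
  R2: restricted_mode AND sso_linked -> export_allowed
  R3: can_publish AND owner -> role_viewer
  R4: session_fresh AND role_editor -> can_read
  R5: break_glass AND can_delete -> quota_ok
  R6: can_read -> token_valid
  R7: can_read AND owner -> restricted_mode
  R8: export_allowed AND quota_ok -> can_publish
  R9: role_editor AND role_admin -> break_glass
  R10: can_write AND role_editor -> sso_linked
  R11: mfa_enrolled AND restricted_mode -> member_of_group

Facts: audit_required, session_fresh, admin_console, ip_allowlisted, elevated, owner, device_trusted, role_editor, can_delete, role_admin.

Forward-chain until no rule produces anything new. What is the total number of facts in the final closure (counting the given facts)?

20

Round 1: R1 [device_trusted -> can_write]; R4 [session_fresh AND role_editor -> can_read]; R9 [role_editor AND role_admin -> break_glass]. New: can_write, can_read, break_glass.
Round 2: R5 [break_glass AND can_delete -> quota_ok]; R6 [can_read -> token_valid]; R7 [can_read AND owner -> restricted_mode]; R10 [can_write AND role_editor -> sso_linked]. New: quota_ok, token_valid, restricted_mode, sso_linked.
Round 3: R2 [restricted_mode AND sso_linked -> export_allowed]. New: export_allowed.
Round 4: R8 [export_allowed AND quota_ok -> can_publish]. New: can_publish.
Round 5: R3 [can_publish AND owner -> role_viewer]. New: role_viewer.
Closure: {admin_console, audit_required, break_glass, can_delete, can_publish, can_read, can_write, device_trusted, elevated, export_allowed, ip_allowlisted, owner, quota_ok, restricted_mode, role_admin, role_editor, role_viewer, session_fresh, sso_linked, token_valid} — 20 facts.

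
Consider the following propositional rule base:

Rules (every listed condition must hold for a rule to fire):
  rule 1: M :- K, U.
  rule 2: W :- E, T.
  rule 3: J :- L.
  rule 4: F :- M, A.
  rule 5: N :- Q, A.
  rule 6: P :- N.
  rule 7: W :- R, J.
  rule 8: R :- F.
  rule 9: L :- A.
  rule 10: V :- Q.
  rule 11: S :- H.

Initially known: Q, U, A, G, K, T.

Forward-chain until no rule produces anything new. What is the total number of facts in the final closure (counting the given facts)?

Round 1 — rule 1, rule 5, rule 9, rule 10, derive M, N, L, V.
Round 2 — rule 3, rule 4, rule 6, derive J, F, P.
Round 3 — rule 8, derive R.
Round 4 — rule 7, derive W.
Closure: {A, F, G, J, K, L, M, N, P, Q, R, T, U, V, W} — 15 facts.

15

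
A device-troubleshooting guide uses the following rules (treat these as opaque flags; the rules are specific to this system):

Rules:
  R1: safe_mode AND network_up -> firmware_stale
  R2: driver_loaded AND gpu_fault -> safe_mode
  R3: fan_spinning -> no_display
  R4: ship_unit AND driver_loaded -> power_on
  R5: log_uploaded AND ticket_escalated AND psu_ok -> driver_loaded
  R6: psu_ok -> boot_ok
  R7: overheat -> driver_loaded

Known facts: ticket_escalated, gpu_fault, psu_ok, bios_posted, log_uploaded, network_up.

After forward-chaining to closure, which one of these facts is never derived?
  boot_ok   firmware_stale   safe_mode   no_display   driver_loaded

no_display

Round 1 — R5, R6, derive driver_loaded, boot_ok.
Round 2 — R2, derive safe_mode.
Round 3 — R1, derive firmware_stale.
Derived: firmware_stale (round 3), boot_ok (round 1), safe_mode (round 2), driver_loaded (round 1). no_display never appears in any round.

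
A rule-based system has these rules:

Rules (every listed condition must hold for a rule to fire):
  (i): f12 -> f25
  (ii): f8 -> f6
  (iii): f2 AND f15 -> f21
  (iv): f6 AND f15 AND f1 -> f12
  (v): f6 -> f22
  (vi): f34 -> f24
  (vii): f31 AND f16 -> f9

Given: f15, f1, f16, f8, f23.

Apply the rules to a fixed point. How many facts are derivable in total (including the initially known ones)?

Round 1: (ii) [f8 -> f6]. New: f6.
Round 2: (iv) [f6 AND f15 AND f1 -> f12]; (v) [f6 -> f22]. New: f12, f22.
Round 3: (i) [f12 -> f25]. New: f25.
Closure: {f1, f12, f15, f16, f22, f23, f25, f6, f8} — 9 facts.

9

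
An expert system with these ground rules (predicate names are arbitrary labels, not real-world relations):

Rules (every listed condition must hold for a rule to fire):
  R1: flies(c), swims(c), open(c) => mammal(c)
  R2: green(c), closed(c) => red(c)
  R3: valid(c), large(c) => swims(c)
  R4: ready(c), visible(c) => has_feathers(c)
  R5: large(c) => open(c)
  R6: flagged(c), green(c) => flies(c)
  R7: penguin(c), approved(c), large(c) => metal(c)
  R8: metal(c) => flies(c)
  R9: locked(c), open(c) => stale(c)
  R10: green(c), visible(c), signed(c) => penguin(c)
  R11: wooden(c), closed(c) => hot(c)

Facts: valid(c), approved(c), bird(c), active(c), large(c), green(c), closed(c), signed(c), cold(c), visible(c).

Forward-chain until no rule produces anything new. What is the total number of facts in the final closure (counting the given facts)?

[1] R2 [green(c), closed(c) => red(c)]; R3 [valid(c), large(c) => swims(c)]; R5 [large(c) => open(c)]; R10 [green(c), visible(c), signed(c) => penguin(c)]. ⇒ new: red(c), swims(c), open(c), penguin(c).
[2] R7 [penguin(c), approved(c), large(c) => metal(c)]. ⇒ new: metal(c).
[3] R8 [metal(c) => flies(c)]. ⇒ new: flies(c).
[4] R1 [flies(c), swims(c), open(c) => mammal(c)]. ⇒ new: mammal(c).
Closure: {active(c), approved(c), bird(c), closed(c), cold(c), flies(c), green(c), large(c), mammal(c), metal(c), open(c), penguin(c), red(c), signed(c), swims(c), valid(c), visible(c)} — 17 facts.

17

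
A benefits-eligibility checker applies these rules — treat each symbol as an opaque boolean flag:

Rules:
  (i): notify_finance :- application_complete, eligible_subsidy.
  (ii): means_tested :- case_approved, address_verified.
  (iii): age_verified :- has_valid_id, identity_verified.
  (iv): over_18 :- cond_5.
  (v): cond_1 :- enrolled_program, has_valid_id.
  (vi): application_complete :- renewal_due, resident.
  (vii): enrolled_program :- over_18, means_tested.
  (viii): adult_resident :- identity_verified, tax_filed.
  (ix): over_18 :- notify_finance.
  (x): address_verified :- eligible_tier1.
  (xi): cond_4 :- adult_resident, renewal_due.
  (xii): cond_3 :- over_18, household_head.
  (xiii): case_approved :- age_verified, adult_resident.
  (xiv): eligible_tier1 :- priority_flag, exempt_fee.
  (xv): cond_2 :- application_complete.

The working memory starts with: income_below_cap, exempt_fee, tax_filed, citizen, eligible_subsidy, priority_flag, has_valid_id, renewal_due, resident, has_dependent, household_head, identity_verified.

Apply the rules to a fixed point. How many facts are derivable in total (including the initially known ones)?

26

Round 1: (iii) [age_verified :- has_valid_id, identity_verified.]; (vi) [application_complete :- renewal_due, resident.]; (viii) [adult_resident :- identity_verified, tax_filed.]; (xiv) [eligible_tier1 :- priority_flag, exempt_fee.]. Adds age_verified, application_complete, adult_resident, eligible_tier1.
Round 2: (i) [notify_finance :- application_complete, eligible_subsidy.]; (x) [address_verified :- eligible_tier1.]; (xi) [cond_4 :- adult_resident, renewal_due.]; (xiii) [case_approved :- age_verified, adult_resident.]; (xv) [cond_2 :- application_complete.]. Adds notify_finance, address_verified, cond_4, case_approved, cond_2.
Round 3: (ii) [means_tested :- case_approved, address_verified.]; (ix) [over_18 :- notify_finance.]. Adds means_tested, over_18.
Round 4: (vii) [enrolled_program :- over_18, means_tested.]; (xii) [cond_3 :- over_18, household_head.]. Adds enrolled_program, cond_3.
Round 5: (v) [cond_1 :- enrolled_program, has_valid_id.]. Adds cond_1.
Closure: {address_verified, adult_resident, age_verified, application_complete, case_approved, citizen, cond_1, cond_2, cond_3, cond_4, eligible_subsidy, eligible_tier1, enrolled_program, exempt_fee, has_dependent, has_valid_id, household_head, identity_verified, income_below_cap, means_tested, notify_finance, over_18, priority_flag, renewal_due, resident, tax_filed} — 26 facts.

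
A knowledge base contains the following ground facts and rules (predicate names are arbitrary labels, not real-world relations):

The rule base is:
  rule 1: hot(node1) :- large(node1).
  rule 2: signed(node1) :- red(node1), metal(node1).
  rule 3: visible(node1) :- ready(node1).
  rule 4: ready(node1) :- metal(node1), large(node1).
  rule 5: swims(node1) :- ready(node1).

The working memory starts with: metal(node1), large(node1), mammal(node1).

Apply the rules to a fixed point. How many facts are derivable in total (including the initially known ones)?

Round 1 — rule 1, rule 4, derive hot(node1), ready(node1).
Round 2 — rule 3, rule 5, derive visible(node1), swims(node1).
Closure: {hot(node1), large(node1), mammal(node1), metal(node1), ready(node1), swims(node1), visible(node1)} — 7 facts.

7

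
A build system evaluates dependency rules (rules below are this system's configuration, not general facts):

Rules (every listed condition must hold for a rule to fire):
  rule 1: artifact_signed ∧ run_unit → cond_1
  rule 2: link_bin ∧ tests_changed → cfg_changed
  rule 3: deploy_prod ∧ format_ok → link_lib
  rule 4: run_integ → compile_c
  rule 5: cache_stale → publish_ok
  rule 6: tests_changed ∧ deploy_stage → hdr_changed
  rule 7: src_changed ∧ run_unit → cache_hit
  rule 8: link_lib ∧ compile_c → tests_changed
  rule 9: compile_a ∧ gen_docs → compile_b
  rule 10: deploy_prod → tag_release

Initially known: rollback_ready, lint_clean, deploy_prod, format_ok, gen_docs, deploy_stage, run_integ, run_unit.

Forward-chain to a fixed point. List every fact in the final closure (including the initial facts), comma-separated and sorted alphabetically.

compile_c, deploy_prod, deploy_stage, format_ok, gen_docs, hdr_changed, link_lib, lint_clean, rollback_ready, run_integ, run_unit, tag_release, tests_changed

Round 1: rule 3 [deploy_prod ∧ format_ok → link_lib]; rule 4 [run_integ → compile_c]; rule 10 [deploy_prod → tag_release]. Adds link_lib, compile_c, tag_release.
Round 2: rule 8 [link_lib ∧ compile_c → tests_changed]. Adds tests_changed.
Round 3: rule 6 [tests_changed ∧ deploy_stage → hdr_changed]. Adds hdr_changed.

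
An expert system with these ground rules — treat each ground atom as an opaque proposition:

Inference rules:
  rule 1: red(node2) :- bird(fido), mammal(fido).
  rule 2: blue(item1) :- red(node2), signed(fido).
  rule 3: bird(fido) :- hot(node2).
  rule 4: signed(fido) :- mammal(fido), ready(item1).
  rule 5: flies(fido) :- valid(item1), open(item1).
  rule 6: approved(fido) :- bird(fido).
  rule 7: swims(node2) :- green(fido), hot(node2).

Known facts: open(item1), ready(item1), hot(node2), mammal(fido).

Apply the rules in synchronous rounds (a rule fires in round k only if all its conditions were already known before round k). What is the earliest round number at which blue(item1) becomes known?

3

Round 1 fires rule 3, rule 4, giving bird(fido), signed(fido).
Round 2 fires rule 1, rule 6, giving red(node2), approved(fido).
Round 3 fires rule 2, giving blue(item1).
blue(item1) first appears in round 3.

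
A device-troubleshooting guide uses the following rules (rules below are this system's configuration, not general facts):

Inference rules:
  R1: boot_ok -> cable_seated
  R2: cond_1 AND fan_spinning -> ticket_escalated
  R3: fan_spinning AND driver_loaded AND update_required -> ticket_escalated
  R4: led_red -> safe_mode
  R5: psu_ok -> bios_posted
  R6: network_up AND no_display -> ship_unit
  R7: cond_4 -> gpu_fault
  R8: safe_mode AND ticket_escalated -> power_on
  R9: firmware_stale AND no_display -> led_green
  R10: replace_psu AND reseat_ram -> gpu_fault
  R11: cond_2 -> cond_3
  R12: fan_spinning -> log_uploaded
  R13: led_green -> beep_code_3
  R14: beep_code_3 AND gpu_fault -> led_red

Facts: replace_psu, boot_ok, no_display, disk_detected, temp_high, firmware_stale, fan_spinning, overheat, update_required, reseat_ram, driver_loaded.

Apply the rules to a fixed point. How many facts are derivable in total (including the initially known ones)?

[1] R1 [boot_ok -> cable_seated]; R3 [fan_spinning AND driver_loaded AND update_required -> ticket_escalated]; R9 [firmware_stale AND no_display -> led_green]; R10 [replace_psu AND reseat_ram -> gpu_fault]; R12 [fan_spinning -> log_uploaded]. ⇒ new: cable_seated, ticket_escalated, led_green, gpu_fault, log_uploaded.
[2] R13 [led_green -> beep_code_3]. ⇒ new: beep_code_3.
[3] R14 [beep_code_3 AND gpu_fault -> led_red]. ⇒ new: led_red.
[4] R4 [led_red -> safe_mode]. ⇒ new: safe_mode.
[5] R8 [safe_mode AND ticket_escalated -> power_on]. ⇒ new: power_on.
Closure: {beep_code_3, boot_ok, cable_seated, disk_detected, driver_loaded, fan_spinning, firmware_stale, gpu_fault, led_green, led_red, log_uploaded, no_display, overheat, power_on, replace_psu, reseat_ram, safe_mode, temp_high, ticket_escalated, update_required} — 20 facts.

20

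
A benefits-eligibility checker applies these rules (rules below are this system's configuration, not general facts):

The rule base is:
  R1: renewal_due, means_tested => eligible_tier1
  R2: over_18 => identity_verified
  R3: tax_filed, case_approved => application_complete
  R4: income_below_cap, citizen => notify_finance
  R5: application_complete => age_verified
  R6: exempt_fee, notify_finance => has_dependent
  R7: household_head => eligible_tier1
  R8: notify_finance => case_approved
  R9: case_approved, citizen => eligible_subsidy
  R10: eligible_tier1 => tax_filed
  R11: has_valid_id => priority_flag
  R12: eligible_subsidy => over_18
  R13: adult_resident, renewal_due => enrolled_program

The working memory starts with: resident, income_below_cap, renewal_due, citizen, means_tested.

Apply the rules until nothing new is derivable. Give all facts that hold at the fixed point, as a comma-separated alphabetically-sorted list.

[1] R1 [renewal_due, means_tested => eligible_tier1]; R4 [income_below_cap, citizen => notify_finance]. ⇒ new: eligible_tier1, notify_finance.
[2] R8 [notify_finance => case_approved]; R10 [eligible_tier1 => tax_filed]. ⇒ new: case_approved, tax_filed.
[3] R3 [tax_filed, case_approved => application_complete]; R9 [case_approved, citizen => eligible_subsidy]. ⇒ new: application_complete, eligible_subsidy.
[4] R5 [application_complete => age_verified]; R12 [eligible_subsidy => over_18]. ⇒ new: age_verified, over_18.
[5] R2 [over_18 => identity_verified]. ⇒ new: identity_verified.

age_verified, application_complete, case_approved, citizen, eligible_subsidy, eligible_tier1, identity_verified, income_below_cap, means_tested, notify_finance, over_18, renewal_due, resident, tax_filed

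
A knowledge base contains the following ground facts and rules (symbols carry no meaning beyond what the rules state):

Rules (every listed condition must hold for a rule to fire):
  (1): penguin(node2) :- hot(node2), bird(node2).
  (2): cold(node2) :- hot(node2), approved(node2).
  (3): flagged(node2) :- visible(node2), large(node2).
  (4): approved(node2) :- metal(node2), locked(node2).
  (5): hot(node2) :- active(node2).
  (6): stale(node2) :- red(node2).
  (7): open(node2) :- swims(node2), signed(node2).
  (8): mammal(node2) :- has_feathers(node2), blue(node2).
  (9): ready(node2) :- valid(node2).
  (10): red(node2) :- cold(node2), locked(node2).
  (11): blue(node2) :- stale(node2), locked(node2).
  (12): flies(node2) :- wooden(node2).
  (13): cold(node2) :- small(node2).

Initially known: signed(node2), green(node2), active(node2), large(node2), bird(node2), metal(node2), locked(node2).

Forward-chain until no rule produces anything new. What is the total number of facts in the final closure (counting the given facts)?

14

Round 1: (4) [approved(node2) :- metal(node2), locked(node2).]; (5) [hot(node2) :- active(node2).]. New: approved(node2), hot(node2).
Round 2: (1) [penguin(node2) :- hot(node2), bird(node2).]; (2) [cold(node2) :- hot(node2), approved(node2).]. New: penguin(node2), cold(node2).
Round 3: (10) [red(node2) :- cold(node2), locked(node2).]. New: red(node2).
Round 4: (6) [stale(node2) :- red(node2).]. New: stale(node2).
Round 5: (11) [blue(node2) :- stale(node2), locked(node2).]. New: blue(node2).
Closure: {active(node2), approved(node2), bird(node2), blue(node2), cold(node2), green(node2), hot(node2), large(node2), locked(node2), metal(node2), penguin(node2), red(node2), signed(node2), stale(node2)} — 14 facts.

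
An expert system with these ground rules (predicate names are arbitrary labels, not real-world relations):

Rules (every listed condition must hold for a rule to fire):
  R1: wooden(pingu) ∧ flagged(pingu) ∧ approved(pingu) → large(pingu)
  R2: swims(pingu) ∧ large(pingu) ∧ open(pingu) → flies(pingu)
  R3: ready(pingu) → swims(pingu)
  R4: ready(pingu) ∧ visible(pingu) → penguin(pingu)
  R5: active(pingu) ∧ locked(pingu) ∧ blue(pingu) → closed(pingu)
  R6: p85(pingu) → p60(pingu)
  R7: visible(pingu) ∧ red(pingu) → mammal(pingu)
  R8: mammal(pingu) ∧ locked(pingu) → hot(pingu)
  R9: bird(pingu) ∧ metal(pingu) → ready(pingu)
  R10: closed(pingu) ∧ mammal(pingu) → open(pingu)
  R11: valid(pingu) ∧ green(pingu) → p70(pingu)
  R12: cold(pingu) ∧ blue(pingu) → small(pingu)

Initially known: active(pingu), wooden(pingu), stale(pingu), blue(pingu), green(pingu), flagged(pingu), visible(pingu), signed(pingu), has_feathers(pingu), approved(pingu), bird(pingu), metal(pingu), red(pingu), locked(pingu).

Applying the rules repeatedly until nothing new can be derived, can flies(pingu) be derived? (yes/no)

yes

Round 1: R1 [wooden(pingu) ∧ flagged(pingu) ∧ approved(pingu) → large(pingu)]; R5 [active(pingu) ∧ locked(pingu) ∧ blue(pingu) → closed(pingu)]; R7 [visible(pingu) ∧ red(pingu) → mammal(pingu)]; R9 [bird(pingu) ∧ metal(pingu) → ready(pingu)]. Adds large(pingu), closed(pingu), mammal(pingu), ready(pingu).
Round 2: R3 [ready(pingu) → swims(pingu)]; R4 [ready(pingu) ∧ visible(pingu) → penguin(pingu)]; R8 [mammal(pingu) ∧ locked(pingu) → hot(pingu)]; R10 [closed(pingu) ∧ mammal(pingu) → open(pingu)]. Adds swims(pingu), penguin(pingu), hot(pingu), open(pingu).
Round 3: R2 [swims(pingu) ∧ large(pingu) ∧ open(pingu) → flies(pingu)]. Adds flies(pingu).
flies(pingu) appears in round 3, so it is derivable.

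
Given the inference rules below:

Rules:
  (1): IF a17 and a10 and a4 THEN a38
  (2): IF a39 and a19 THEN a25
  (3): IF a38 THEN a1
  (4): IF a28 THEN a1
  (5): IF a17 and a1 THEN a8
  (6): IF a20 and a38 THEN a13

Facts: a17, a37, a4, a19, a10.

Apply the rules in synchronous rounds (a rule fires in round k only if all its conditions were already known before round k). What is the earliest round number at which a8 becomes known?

Round 1 — (1), derive a38.
Round 2 — (3), derive a1.
Round 3 — (5), derive a8.
a8 first appears in round 3.

3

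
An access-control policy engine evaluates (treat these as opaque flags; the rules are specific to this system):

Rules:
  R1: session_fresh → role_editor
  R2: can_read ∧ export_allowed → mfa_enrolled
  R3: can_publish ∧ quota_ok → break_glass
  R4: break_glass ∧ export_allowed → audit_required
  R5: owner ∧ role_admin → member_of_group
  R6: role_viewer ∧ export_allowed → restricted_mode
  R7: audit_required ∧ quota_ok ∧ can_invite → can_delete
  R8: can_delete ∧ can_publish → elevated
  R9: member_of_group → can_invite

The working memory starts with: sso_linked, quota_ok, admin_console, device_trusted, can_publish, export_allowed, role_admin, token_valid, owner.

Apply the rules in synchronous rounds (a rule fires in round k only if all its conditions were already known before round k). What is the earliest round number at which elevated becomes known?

4

Round 1 fires R3, R5, giving break_glass, member_of_group.
Round 2 fires R4, R9, giving audit_required, can_invite.
Round 3 fires R7, giving can_delete.
Round 4 fires R8, giving elevated.
elevated first appears in round 4.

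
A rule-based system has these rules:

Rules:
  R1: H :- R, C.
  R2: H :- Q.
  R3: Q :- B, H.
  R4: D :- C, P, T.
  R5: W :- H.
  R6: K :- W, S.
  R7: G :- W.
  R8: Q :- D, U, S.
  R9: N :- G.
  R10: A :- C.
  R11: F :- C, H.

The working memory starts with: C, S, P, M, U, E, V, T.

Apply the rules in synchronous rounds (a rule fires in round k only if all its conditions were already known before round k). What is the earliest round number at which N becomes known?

6

Round 1: R4 [D :- C, P, T.]; R10 [A :- C.]. New: D, A.
Round 2: R8 [Q :- D, U, S.]. New: Q.
Round 3: R2 [H :- Q.]. New: H.
Round 4: R5 [W :- H.]; R11 [F :- C, H.]. New: W, F.
Round 5: R6 [K :- W, S.]; R7 [G :- W.]. New: K, G.
Round 6: R9 [N :- G.]. New: N.
N first appears in round 6.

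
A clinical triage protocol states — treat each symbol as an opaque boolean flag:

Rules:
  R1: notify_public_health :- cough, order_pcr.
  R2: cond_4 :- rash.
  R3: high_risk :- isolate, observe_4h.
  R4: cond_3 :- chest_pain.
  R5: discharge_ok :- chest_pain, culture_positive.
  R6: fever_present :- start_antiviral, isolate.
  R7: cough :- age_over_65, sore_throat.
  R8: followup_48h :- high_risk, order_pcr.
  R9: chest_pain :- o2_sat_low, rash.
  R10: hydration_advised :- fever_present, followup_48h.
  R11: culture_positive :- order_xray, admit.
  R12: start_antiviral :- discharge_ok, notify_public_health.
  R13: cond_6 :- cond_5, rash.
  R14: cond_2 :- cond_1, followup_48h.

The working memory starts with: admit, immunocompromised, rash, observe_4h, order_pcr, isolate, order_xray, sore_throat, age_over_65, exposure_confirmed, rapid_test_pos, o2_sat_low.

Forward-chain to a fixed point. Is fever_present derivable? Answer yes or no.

Round 1: R2 [cond_4 :- rash.]; R3 [high_risk :- isolate, observe_4h.]; R7 [cough :- age_over_65, sore_throat.]; R9 [chest_pain :- o2_sat_low, rash.]; R11 [culture_positive :- order_xray, admit.]. Adds cond_4, high_risk, cough, chest_pain, culture_positive.
Round 2: R1 [notify_public_health :- cough, order_pcr.]; R4 [cond_3 :- chest_pain.]; R5 [discharge_ok :- chest_pain, culture_positive.]; R8 [followup_48h :- high_risk, order_pcr.]. Adds notify_public_health, cond_3, discharge_ok, followup_48h.
Round 3: R12 [start_antiviral :- discharge_ok, notify_public_health.]. Adds start_antiviral.
Round 4: R6 [fever_present :- start_antiviral, isolate.]. Adds fever_present.
Round 5: R10 [hydration_advised :- fever_present, followup_48h.]. Adds hydration_advised.
fever_present appears in round 4, so it is derivable.

yes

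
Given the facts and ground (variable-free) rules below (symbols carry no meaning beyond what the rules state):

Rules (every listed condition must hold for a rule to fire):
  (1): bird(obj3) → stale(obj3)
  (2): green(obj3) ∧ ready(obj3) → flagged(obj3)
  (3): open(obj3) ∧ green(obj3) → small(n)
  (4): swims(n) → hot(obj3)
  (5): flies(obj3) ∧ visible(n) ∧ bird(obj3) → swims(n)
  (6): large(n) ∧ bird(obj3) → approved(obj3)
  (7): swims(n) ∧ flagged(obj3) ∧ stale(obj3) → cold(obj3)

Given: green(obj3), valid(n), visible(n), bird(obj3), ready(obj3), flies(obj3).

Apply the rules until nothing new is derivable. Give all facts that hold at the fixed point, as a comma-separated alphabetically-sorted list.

bird(obj3), cold(obj3), flagged(obj3), flies(obj3), green(obj3), hot(obj3), ready(obj3), stale(obj3), swims(n), valid(n), visible(n)

Round 1: (1) [bird(obj3) → stale(obj3)]; (2) [green(obj3) ∧ ready(obj3) → flagged(obj3)]; (5) [flies(obj3) ∧ visible(n) ∧ bird(obj3) → swims(n)]. New: stale(obj3), flagged(obj3), swims(n).
Round 2: (4) [swims(n) → hot(obj3)]; (7) [swims(n) ∧ flagged(obj3) ∧ stale(obj3) → cold(obj3)]. New: hot(obj3), cold(obj3).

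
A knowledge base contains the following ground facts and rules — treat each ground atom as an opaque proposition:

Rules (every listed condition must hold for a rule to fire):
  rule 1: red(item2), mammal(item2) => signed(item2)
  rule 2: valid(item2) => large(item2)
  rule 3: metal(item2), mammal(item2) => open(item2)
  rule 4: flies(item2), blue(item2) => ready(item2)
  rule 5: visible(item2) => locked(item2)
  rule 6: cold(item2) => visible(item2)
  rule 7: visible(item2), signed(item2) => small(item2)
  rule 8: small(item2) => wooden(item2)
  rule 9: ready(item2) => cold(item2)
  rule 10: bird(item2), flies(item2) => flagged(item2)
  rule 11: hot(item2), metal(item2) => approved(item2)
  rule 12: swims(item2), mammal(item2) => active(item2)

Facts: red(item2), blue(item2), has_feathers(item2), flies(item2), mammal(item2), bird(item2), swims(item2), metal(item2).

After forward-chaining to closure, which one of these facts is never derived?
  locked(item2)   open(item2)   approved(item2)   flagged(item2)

Round 1: rule 1 [red(item2), mammal(item2) => signed(item2)]; rule 3 [metal(item2), mammal(item2) => open(item2)]; rule 4 [flies(item2), blue(item2) => ready(item2)]; rule 10 [bird(item2), flies(item2) => flagged(item2)]; rule 12 [swims(item2), mammal(item2) => active(item2)]. New: signed(item2), open(item2), ready(item2), flagged(item2), active(item2).
Round 2: rule 9 [ready(item2) => cold(item2)]. New: cold(item2).
Round 3: rule 6 [cold(item2) => visible(item2)]. New: visible(item2).
Round 4: rule 5 [visible(item2) => locked(item2)]; rule 7 [visible(item2), signed(item2) => small(item2)]. New: locked(item2), small(item2).
Round 5: rule 8 [small(item2) => wooden(item2)]. New: wooden(item2).
Derived: flagged(item2) (round 1), locked(item2) (round 4), open(item2) (round 1). approved(item2) never appears in any round.

approved(item2)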